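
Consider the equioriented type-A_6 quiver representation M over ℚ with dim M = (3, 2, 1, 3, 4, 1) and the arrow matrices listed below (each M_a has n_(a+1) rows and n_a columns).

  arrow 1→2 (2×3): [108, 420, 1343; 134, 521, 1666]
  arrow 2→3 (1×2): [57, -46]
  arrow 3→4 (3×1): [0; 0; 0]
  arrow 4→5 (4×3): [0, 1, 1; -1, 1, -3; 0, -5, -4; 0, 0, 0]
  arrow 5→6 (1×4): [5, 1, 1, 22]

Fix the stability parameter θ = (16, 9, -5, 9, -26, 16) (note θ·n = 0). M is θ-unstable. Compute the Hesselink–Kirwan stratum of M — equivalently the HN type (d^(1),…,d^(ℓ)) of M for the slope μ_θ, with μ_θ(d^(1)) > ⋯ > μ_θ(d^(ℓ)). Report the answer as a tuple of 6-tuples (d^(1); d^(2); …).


Interval decomposition of M: I[1,1], I[1,2], I[1,3], I[4,5]^2, I[4,6], I[5,5].
HN type (ℓ=5): μ^(1)=16; μ^(2)=25/2; μ^(3)=20/3; μ^(4)=-17/2; μ^(5)=-26

((1, 0, 0, 0, 0, 1); (1, 1, 0, 0, 0, 0); (1, 1, 1, 0, 0, 0); (0, 0, 0, 3, 3, 0); (0, 0, 0, 0, 1, 0))


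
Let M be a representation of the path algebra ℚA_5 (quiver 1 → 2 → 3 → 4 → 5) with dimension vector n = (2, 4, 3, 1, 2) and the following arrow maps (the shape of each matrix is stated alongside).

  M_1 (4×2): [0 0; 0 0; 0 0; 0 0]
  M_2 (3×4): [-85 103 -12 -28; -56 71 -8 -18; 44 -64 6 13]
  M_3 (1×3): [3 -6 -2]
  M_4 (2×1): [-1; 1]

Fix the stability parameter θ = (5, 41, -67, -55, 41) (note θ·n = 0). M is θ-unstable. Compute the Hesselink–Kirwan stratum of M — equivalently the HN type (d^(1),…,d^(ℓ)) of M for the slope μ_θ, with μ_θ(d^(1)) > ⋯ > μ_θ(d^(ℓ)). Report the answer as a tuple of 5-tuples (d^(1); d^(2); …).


Via rank(M_{q-1}∘⋯∘M_p): M ≅ I[1,1]^2, I[2,2], I[2,3]^2, I[2,5], I[5,5].
μ_θ-semistable layers: μ^(1)=41; μ^(2)=5; μ^(3)=-13; μ^(4)=-27

((0, 1, 0, 0, 2); (2, 0, 0, 0, 0); (0, 2, 2, 0, 0); (0, 1, 1, 1, 0))


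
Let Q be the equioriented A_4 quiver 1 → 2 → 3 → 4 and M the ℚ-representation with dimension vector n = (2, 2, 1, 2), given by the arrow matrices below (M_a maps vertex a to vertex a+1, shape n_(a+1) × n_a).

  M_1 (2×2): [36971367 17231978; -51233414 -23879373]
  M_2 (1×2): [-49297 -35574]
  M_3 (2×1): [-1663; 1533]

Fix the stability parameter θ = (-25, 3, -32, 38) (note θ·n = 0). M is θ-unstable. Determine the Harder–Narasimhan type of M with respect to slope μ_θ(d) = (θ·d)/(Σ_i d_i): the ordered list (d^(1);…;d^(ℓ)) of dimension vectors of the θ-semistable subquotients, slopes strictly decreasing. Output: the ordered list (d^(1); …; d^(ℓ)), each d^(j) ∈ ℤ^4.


Via rank(M_{q-1}∘⋯∘M_p): M ≅ I[1,2], I[1,4], I[4,4].
μ_θ-semistable layers: μ^(1)=38; μ^(2)=3; μ^(3)=-29/2; μ^(4)=-25

((0, 0, 0, 2); (0, 1, 0, 0); (0, 1, 1, 0); (2, 0, 0, 0))


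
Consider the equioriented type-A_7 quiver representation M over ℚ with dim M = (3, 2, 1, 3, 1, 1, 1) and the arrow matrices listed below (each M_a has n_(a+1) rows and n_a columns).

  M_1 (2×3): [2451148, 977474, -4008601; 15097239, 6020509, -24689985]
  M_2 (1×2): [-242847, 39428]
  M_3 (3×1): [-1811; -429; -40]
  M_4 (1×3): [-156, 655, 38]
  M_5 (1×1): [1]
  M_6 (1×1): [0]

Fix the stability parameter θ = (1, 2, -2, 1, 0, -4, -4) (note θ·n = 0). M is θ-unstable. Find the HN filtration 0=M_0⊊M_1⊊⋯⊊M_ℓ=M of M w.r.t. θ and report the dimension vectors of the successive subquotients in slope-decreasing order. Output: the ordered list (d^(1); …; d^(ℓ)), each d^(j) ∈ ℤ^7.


Interval decomposition of M: I[1,1], I[1,2], I[1,6], I[4,4]^2, I[7,7].
HN type (ℓ=4): μ^(1)=2; μ^(2)=1; μ^(3)=-1/3; μ^(4)=-4

((0, 1, 0, 0, 0, 0, 0); (2, 0, 0, 2, 0, 0, 0); (1, 1, 1, 1, 1, 1, 0); (0, 0, 0, 0, 0, 0, 1))


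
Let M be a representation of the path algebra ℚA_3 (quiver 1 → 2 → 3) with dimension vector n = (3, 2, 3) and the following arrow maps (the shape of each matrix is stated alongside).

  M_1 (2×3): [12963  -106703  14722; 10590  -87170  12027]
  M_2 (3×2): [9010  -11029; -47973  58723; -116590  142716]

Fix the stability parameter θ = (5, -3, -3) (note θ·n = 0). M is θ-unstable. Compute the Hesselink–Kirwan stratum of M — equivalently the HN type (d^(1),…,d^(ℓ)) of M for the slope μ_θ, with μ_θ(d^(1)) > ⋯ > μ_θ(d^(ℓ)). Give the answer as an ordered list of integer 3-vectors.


Interval decomposition of M: I[1,1], I[1,3]^2, I[3,3].
HN type (ℓ=3): μ^(1)=5; μ^(2)=-1/3; μ^(3)=-3

((1, 0, 0); (2, 2, 2); (0, 0, 1))


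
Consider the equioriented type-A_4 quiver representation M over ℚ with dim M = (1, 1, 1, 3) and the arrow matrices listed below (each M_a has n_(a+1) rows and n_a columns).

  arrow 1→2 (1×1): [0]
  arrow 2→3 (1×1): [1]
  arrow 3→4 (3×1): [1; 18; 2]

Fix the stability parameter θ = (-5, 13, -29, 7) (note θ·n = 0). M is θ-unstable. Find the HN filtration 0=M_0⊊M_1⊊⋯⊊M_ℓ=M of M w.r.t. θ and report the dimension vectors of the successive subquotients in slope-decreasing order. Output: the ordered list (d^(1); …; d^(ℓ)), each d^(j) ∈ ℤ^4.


Via rank(M_{q-1}∘⋯∘M_p): M ≅ I[1,1], I[2,4], I[4,4]^2.
μ_θ-semistable layers: μ^(1)=7; μ^(2)=-5; μ^(3)=-8

((0, 0, 0, 3); (1, 0, 0, 0); (0, 1, 1, 0))


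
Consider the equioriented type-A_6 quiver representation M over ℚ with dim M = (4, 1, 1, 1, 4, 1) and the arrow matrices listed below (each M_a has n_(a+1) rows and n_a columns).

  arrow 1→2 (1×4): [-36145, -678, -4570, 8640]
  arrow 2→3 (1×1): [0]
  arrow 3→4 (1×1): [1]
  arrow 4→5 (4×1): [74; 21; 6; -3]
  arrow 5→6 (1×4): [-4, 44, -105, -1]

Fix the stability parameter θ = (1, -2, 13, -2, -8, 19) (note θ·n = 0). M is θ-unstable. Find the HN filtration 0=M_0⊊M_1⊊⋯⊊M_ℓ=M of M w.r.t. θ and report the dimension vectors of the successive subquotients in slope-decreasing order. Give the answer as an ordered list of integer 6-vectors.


Via rank(M_{q-1}∘⋯∘M_p): M ≅ I[1,1]^3, I[1,2], I[3,6], I[5,5]^3.
μ_θ-semistable layers: μ^(1)=19; μ^(2)=1; μ^(3)=-1/2; μ^(4)=-8

((0, 0, 0, 0, 0, 1); (3, 0, 1, 1, 1, 0); (1, 1, 0, 0, 0, 0); (0, 0, 0, 0, 3, 0))


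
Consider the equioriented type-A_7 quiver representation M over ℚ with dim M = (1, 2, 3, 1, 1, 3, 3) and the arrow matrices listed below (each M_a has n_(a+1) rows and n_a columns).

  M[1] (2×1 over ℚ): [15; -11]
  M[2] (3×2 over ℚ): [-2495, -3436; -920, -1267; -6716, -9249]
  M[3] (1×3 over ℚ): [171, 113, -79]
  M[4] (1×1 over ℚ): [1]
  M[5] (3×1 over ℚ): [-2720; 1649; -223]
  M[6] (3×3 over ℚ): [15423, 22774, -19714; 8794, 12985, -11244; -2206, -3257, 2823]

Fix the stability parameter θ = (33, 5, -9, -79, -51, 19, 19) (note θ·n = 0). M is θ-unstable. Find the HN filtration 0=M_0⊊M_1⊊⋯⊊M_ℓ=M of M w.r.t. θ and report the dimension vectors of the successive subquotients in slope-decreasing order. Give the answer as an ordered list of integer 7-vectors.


Via rank(M_{q-1}∘⋯∘M_p): M ≅ I[1,7], I[2,3], I[3,3], I[6,7]^2.
μ_θ-semistable layers: μ^(1)=19; μ^(2)=-2; μ^(3)=-9; μ^(4)=-101/5

((0, 0, 0, 0, 0, 3, 3); (0, 1, 1, 0, 0, 0, 0); (0, 0, 1, 0, 0, 0, 0); (1, 1, 1, 1, 1, 0, 0))


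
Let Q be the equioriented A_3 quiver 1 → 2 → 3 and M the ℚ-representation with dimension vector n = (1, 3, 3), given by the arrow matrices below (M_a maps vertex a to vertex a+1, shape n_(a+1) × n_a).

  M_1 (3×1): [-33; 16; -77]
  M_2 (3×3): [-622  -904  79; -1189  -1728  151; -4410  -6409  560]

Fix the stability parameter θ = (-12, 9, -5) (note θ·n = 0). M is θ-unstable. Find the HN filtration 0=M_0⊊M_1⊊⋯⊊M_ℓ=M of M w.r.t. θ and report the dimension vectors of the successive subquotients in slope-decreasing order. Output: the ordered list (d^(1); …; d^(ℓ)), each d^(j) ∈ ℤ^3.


Via rank(M_{q-1}∘⋯∘M_p): M ≅ I[1,3], I[2,3]^2.
μ_θ-semistable layers: μ^(1)=2; μ^(2)=-12

((0, 3, 3); (1, 0, 0))


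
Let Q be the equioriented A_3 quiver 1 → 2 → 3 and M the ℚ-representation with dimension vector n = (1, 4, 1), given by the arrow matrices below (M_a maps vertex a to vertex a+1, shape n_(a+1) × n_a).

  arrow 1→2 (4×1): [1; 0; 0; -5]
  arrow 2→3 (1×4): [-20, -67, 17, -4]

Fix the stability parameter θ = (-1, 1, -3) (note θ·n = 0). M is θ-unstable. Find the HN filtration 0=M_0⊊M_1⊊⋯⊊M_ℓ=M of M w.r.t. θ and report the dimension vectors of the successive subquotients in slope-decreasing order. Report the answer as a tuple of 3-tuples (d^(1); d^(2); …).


Via rank(M_{q-1}∘⋯∘M_p): M ≅ I[1,2], I[2,2]^2, I[2,3].
μ_θ-semistable layers: μ^(1)=1; μ^(2)=-1

((0, 3, 0); (1, 1, 1))


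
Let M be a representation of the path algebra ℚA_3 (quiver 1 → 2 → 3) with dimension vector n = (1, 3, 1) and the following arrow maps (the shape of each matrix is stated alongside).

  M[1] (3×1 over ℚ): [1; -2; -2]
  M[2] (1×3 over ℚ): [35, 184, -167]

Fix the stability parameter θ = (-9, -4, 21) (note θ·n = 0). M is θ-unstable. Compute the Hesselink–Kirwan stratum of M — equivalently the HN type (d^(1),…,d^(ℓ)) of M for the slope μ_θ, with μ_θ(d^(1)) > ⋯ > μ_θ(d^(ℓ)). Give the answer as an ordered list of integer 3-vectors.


Barcode: M ≅ I[1,3], I[2,2]^2. HN layers by μ_θ (3 steps, strictly decreasing):
  μ^(1)=21; μ^(2)=-4; μ^(3)=-9

((0, 0, 1); (0, 3, 0); (1, 0, 0))


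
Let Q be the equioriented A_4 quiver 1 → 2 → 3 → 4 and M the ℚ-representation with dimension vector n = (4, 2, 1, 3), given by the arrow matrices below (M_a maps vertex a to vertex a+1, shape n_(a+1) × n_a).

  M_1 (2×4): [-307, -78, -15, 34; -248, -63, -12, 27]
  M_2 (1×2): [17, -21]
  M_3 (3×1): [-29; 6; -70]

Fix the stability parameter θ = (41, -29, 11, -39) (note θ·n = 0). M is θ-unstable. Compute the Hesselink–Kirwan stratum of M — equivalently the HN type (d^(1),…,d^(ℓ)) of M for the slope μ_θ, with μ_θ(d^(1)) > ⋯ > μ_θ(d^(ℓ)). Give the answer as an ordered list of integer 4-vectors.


Via rank(M_{q-1}∘⋯∘M_p): M ≅ I[1,1]^2, I[1,2], I[1,4], I[4,4]^2.
μ_θ-semistable layers: μ^(1)=41; μ^(2)=6; μ^(3)=-4; μ^(4)=-39

((2, 0, 0, 0); (1, 1, 0, 0); (1, 1, 1, 1); (0, 0, 0, 2))


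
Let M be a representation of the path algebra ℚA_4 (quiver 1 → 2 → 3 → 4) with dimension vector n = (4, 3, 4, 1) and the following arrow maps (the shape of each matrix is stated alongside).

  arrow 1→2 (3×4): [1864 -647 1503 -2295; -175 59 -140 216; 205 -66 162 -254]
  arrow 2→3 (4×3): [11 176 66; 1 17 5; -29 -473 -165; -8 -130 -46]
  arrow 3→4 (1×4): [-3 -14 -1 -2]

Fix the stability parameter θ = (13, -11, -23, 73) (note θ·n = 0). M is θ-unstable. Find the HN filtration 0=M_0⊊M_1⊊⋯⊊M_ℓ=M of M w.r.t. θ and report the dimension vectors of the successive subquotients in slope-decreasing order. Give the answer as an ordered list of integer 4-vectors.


Interval decomposition of M: I[1,1], I[1,2], I[1,3], I[1,4], I[3,3]^2.
HN type (ℓ=5): μ^(1)=73; μ^(2)=13; μ^(3)=1; μ^(4)=-7; μ^(5)=-23

((0, 0, 0, 1); (1, 0, 0, 0); (1, 1, 0, 0); (2, 2, 2, 0); (0, 0, 2, 0))


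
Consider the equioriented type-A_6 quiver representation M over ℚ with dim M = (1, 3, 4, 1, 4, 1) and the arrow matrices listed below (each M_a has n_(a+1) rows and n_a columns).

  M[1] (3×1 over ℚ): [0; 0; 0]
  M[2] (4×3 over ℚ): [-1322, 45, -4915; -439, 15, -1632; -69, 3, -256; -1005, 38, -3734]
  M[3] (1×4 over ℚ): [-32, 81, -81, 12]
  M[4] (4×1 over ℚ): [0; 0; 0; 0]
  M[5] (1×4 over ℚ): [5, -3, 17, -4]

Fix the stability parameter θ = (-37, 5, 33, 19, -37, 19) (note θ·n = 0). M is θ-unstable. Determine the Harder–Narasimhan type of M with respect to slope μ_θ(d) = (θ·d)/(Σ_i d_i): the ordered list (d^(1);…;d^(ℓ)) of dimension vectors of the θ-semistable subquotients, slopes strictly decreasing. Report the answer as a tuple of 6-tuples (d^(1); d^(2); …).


Via rank(M_{q-1}∘⋯∘M_p): M ≅ I[1,1], I[2,3]^2, I[2,4], I[3,3], I[5,5]^3, I[5,6].
μ_θ-semistable layers: μ^(1)=33; μ^(2)=26; μ^(3)=19; μ^(4)=5; μ^(5)=-37

((0, 0, 3, 0, 0, 0); (0, 0, 1, 1, 0, 0); (0, 0, 0, 0, 0, 1); (0, 3, 0, 0, 0, 0); (1, 0, 0, 0, 4, 0))


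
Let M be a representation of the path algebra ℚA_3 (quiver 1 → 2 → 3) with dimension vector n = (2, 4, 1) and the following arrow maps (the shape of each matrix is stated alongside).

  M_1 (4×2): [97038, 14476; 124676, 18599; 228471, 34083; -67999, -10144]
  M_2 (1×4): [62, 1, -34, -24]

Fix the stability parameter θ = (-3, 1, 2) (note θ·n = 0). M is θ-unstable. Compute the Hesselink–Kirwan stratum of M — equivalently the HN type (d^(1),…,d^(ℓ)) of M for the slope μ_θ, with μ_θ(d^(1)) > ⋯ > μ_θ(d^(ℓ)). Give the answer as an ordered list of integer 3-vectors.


Barcode: M ≅ I[1,2], I[1,3], I[2,2]^2. HN layers by μ_θ (3 steps, strictly decreasing):
  μ^(1)=2; μ^(2)=1; μ^(3)=-3

((0, 0, 1); (0, 4, 0); (2, 0, 0))


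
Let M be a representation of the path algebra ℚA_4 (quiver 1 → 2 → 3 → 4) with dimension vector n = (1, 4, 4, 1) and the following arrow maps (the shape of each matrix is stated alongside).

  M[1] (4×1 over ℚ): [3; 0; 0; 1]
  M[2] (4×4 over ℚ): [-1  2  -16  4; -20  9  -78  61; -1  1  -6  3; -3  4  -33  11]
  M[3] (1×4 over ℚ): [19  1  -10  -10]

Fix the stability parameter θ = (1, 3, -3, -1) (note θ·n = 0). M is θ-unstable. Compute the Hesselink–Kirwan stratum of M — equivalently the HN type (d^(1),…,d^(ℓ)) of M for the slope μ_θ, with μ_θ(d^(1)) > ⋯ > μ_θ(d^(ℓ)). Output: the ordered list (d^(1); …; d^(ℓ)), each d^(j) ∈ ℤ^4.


Interval decomposition of M: I[1,3], I[2,3]^2, I[2,4].
HN type (ℓ=3): μ^(1)=1/3; μ^(2)=0; μ^(3)=-1/3

((1, 1, 1, 0); (0, 2, 2, 0); (0, 1, 1, 1))


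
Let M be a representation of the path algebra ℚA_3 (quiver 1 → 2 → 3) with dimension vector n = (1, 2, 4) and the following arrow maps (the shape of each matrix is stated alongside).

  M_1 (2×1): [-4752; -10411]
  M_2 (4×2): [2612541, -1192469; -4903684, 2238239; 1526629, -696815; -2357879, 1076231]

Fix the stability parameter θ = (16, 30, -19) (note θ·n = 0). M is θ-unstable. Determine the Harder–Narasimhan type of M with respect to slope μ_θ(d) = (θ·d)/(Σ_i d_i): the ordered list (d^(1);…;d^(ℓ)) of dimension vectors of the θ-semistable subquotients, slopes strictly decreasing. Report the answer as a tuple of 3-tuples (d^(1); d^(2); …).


Barcode: M ≅ I[1,3], I[2,3], I[3,3]^2. HN layers by μ_θ (3 steps, strictly decreasing):
  μ^(1)=9; μ^(2)=11/2; μ^(3)=-19

((1, 1, 1); (0, 1, 1); (0, 0, 2))


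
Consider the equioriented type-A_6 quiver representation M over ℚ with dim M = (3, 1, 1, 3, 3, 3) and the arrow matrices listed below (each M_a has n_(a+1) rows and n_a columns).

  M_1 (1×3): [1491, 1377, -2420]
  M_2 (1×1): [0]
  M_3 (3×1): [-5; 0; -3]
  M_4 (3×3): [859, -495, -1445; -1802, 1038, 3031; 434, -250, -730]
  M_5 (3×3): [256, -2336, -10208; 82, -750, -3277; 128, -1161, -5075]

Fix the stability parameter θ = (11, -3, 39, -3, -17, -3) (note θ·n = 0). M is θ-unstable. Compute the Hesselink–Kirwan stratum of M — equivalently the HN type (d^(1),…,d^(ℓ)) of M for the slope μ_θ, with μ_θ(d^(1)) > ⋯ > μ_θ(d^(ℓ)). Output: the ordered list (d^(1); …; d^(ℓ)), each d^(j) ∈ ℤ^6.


Barcode: M ≅ I[1,1]^2, I[1,2], I[3,6], I[4,4], I[4,5], I[5,6], I[6,6]. HN layers by μ_θ (5 steps, strictly decreasing):
  μ^(1)=11; μ^(2)=4; μ^(3)=-3; μ^(4)=-10; μ^(5)=-17

((2, 0, 0, 0, 0, 0); (1, 1, 1, 1, 1, 1); (0, 0, 0, 1, 0, 2); (0, 0, 0, 1, 1, 0); (0, 0, 0, 0, 1, 0))


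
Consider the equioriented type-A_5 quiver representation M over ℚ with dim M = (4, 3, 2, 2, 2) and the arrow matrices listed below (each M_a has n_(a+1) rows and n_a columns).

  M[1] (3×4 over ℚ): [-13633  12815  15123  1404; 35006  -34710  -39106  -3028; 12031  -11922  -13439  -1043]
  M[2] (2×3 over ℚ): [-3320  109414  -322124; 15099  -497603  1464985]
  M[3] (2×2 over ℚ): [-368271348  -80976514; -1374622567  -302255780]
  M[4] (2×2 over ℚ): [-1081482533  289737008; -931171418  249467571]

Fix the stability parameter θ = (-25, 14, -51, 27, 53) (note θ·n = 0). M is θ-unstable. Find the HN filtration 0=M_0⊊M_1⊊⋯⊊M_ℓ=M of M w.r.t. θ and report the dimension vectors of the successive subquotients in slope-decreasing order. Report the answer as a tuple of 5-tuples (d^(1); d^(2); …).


Interval decomposition of M: I[1,1]^2, I[1,2], I[1,5], I[2,5].
HN type (ℓ=5): μ^(1)=53; μ^(2)=27; μ^(3)=14; μ^(4)=-37/2; μ^(5)=-25

((0, 0, 0, 0, 2); (0, 0, 0, 2, 0); (0, 1, 0, 0, 0); (0, 2, 2, 0, 0); (4, 0, 0, 0, 0))


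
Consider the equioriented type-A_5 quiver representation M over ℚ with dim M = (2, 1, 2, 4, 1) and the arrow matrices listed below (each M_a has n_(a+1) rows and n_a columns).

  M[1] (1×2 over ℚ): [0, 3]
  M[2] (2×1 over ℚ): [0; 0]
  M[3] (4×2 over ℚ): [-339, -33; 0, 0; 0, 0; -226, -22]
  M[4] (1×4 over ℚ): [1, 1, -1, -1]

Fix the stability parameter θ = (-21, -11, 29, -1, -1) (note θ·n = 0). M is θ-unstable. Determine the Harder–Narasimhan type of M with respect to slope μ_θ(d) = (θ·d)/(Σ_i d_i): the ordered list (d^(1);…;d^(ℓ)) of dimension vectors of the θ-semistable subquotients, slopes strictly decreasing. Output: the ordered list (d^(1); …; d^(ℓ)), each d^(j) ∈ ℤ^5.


Via rank(M_{q-1}∘⋯∘M_p): M ≅ I[1,1], I[1,2], I[3,3], I[3,5], I[4,4]^3.
μ_θ-semistable layers: μ^(1)=29; μ^(2)=9; μ^(3)=-1; μ^(4)=-11; μ^(5)=-21

((0, 0, 1, 0, 0); (0, 0, 1, 1, 1); (0, 0, 0, 3, 0); (0, 1, 0, 0, 0); (2, 0, 0, 0, 0))


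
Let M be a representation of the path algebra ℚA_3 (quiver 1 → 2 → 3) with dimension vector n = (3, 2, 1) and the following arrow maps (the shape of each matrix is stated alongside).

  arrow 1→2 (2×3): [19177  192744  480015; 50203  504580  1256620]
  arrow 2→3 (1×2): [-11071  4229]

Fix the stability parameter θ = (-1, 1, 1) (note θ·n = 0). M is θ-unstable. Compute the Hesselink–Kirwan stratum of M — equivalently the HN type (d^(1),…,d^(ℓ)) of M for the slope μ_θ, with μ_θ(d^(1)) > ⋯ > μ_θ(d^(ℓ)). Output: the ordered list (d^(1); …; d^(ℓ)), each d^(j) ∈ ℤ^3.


Via rank(M_{q-1}∘⋯∘M_p): M ≅ I[1,1], I[1,2], I[1,3].
μ_θ-semistable layers: μ^(1)=1; μ^(2)=-1

((0, 2, 1); (3, 0, 0))


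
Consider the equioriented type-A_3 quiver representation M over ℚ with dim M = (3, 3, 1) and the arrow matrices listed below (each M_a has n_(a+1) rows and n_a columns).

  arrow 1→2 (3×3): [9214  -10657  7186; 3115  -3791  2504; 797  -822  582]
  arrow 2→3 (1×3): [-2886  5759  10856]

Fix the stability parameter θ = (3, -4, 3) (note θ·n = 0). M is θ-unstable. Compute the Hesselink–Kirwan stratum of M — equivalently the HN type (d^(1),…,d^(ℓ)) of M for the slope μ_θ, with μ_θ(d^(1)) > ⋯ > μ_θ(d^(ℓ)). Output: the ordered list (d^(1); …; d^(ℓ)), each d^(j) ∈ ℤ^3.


Via rank(M_{q-1}∘⋯∘M_p): M ≅ I[1,1], I[1,2], I[1,3], I[2,2].
μ_θ-semistable layers: μ^(1)=3; μ^(2)=-1/2; μ^(3)=-4

((1, 0, 1); (2, 2, 0); (0, 1, 0))


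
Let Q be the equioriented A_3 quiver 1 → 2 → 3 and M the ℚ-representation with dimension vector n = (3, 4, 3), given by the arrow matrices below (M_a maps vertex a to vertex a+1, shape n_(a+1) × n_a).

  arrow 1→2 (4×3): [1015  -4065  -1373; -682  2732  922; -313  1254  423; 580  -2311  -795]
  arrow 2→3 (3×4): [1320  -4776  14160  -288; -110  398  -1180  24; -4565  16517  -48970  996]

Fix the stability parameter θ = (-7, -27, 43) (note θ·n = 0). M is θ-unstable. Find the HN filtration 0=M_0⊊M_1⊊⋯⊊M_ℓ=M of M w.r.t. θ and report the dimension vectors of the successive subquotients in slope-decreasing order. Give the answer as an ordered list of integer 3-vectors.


Via rank(M_{q-1}∘⋯∘M_p): M ≅ I[1,2]^2, I[1,3], I[2,2], I[3,3]^2.
μ_θ-semistable layers: μ^(1)=43; μ^(2)=-17; μ^(3)=-27

((0, 0, 3); (3, 3, 0); (0, 1, 0))


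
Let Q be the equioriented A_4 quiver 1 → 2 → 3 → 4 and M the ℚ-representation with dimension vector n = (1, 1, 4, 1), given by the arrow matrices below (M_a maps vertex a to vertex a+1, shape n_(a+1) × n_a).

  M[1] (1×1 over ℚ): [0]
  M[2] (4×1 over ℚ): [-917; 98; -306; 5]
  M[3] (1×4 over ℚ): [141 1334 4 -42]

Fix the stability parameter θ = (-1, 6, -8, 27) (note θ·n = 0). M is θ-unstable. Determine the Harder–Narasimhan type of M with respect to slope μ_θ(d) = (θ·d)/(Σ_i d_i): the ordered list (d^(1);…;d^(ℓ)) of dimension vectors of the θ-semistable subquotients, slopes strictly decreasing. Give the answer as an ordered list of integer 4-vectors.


Barcode: M ≅ I[1,1], I[2,4], I[3,3]^3. HN layers by μ_θ (3 steps, strictly decreasing):
  μ^(1)=27; μ^(2)=-1; μ^(3)=-8

((0, 0, 0, 1); (1, 1, 1, 0); (0, 0, 3, 0))


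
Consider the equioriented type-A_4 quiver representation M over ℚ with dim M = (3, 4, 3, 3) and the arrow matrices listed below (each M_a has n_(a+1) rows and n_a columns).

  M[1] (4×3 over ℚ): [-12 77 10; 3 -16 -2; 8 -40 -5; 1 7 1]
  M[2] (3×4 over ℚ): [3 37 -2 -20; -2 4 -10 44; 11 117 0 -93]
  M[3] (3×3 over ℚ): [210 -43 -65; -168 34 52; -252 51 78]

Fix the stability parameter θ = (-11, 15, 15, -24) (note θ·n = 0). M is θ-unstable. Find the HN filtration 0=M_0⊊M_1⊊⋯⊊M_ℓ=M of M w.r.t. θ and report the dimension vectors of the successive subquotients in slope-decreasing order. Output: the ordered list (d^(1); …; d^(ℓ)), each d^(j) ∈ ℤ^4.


Via rank(M_{q-1}∘⋯∘M_p): M ≅ I[1,3], I[1,4]^2, I[2,2], I[4,4].
μ_θ-semistable layers: μ^(1)=15; μ^(2)=2; μ^(3)=-11; μ^(4)=-24

((0, 2, 1, 0); (0, 2, 2, 2); (3, 0, 0, 0); (0, 0, 0, 1))


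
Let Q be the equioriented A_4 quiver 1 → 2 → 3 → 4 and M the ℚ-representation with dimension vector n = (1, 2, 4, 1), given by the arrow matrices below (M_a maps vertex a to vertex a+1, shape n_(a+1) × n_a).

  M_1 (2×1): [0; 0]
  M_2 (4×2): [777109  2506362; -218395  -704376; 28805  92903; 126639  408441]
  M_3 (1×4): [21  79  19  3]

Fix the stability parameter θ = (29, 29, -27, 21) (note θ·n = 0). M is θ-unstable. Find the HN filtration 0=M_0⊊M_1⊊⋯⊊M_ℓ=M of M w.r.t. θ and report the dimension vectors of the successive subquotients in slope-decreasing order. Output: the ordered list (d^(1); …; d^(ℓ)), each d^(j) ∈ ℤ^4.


Barcode: M ≅ I[1,1], I[2,3], I[2,4], I[3,3]^2. HN layers by μ_θ (4 steps, strictly decreasing):
  μ^(1)=29; μ^(2)=21; μ^(3)=1; μ^(4)=-27

((1, 0, 0, 0); (0, 0, 0, 1); (0, 2, 2, 0); (0, 0, 2, 0))


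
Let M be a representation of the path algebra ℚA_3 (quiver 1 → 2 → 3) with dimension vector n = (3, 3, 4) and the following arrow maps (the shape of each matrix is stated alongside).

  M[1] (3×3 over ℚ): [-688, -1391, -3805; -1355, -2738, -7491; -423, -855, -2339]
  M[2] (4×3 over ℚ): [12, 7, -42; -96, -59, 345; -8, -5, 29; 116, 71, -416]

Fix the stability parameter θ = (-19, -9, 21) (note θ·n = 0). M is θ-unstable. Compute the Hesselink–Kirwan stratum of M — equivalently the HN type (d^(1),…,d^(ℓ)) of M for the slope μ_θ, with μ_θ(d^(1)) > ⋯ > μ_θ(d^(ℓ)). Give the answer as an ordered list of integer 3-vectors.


Interval decomposition of M: I[1,2], I[1,3]^2, I[3,3]^2.
HN type (ℓ=3): μ^(1)=21; μ^(2)=-9; μ^(3)=-19

((0, 0, 4); (0, 3, 0); (3, 0, 0))


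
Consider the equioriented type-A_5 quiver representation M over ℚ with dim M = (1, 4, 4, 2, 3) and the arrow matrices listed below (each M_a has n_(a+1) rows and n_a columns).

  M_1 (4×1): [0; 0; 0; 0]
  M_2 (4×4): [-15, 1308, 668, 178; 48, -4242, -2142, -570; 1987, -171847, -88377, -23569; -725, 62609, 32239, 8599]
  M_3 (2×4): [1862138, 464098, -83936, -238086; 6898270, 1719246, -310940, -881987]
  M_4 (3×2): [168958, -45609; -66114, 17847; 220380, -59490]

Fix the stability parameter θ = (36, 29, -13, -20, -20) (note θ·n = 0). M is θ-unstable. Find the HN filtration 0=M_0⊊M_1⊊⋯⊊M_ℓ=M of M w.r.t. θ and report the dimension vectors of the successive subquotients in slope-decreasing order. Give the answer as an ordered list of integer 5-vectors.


Via rank(M_{q-1}∘⋯∘M_p): M ≅ I[1,1], I[2,2]^2, I[2,4], I[2,5], I[3,3]^2, I[5,5]^2.
μ_θ-semistable layers: μ^(1)=36; μ^(2)=29; μ^(3)=-4/3; μ^(4)=-6; μ^(5)=-13; μ^(6)=-20

((1, 0, 0, 0, 0); (0, 2, 0, 0, 0); (0, 1, 1, 1, 0); (0, 1, 1, 1, 1); (0, 0, 2, 0, 0); (0, 0, 0, 0, 2))


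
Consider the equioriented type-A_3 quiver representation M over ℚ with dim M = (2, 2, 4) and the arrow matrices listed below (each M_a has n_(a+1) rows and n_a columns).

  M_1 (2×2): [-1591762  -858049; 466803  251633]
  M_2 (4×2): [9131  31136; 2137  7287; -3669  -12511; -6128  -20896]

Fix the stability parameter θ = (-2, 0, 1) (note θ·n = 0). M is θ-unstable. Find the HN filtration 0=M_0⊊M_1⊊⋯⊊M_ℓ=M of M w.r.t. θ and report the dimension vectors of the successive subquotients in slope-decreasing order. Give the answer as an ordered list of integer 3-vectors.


Via rank(M_{q-1}∘⋯∘M_p): M ≅ I[1,3]^2, I[3,3]^2.
μ_θ-semistable layers: μ^(1)=1; μ^(2)=0; μ^(3)=-2

((0, 0, 4); (0, 2, 0); (2, 0, 0))


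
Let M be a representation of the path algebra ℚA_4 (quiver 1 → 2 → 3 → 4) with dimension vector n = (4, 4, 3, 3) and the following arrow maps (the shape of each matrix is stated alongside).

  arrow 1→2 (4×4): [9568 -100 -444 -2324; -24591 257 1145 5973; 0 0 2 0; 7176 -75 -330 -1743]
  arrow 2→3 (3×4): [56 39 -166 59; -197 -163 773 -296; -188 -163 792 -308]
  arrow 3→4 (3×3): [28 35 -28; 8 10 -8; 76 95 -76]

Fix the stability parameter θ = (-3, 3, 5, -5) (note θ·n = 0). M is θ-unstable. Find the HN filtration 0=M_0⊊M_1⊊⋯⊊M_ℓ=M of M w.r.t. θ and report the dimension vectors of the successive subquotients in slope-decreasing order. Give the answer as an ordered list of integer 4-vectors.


Interval decomposition of M: I[1,1], I[1,3]^2, I[1,4], I[2,2], I[4,4]^2.
HN type (ℓ=5): μ^(1)=5; μ^(2)=3; μ^(3)=1; μ^(4)=-3; μ^(5)=-5

((0, 0, 2, 0); (0, 3, 0, 0); (0, 1, 1, 1); (4, 0, 0, 0); (0, 0, 0, 2))


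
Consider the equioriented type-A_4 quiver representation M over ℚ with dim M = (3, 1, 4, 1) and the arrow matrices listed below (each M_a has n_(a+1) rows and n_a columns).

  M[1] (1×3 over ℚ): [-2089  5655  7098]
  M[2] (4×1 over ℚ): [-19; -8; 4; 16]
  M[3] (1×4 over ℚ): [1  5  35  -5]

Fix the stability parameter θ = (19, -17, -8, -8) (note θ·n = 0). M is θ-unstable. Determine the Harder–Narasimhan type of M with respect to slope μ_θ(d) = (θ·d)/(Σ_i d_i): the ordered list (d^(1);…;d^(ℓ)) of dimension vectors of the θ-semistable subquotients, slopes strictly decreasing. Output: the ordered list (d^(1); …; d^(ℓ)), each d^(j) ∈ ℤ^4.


Via rank(M_{q-1}∘⋯∘M_p): M ≅ I[1,1]^2, I[1,4], I[3,3]^3.
μ_θ-semistable layers: μ^(1)=19; μ^(2)=-7/2; μ^(3)=-8

((2, 0, 0, 0); (1, 1, 1, 1); (0, 0, 3, 0))


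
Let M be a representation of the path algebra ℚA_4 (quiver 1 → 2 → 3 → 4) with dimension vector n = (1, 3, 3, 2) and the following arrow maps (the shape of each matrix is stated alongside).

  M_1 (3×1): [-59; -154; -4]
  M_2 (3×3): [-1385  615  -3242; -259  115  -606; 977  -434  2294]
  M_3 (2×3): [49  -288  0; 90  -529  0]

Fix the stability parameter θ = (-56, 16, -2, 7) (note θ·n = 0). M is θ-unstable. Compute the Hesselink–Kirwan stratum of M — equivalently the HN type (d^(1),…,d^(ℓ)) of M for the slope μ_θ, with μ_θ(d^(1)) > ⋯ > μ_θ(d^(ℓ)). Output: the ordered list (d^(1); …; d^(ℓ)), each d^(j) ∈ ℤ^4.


Barcode: M ≅ I[1,4], I[2,3], I[2,4]. HN layers by μ_θ (2 steps, strictly decreasing):
  μ^(1)=7; μ^(2)=-56

((0, 3, 3, 2); (1, 0, 0, 0))


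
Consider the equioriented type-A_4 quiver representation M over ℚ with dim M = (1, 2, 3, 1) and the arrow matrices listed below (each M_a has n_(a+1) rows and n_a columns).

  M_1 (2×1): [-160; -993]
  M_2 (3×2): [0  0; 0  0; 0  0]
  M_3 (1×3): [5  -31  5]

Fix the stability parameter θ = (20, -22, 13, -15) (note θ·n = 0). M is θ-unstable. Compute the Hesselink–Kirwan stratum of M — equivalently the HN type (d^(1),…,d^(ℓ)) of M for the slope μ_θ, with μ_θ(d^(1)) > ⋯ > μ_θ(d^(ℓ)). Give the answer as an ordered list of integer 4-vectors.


Via rank(M_{q-1}∘⋯∘M_p): M ≅ I[1,2], I[2,2], I[3,3]^2, I[3,4].
μ_θ-semistable layers: μ^(1)=13; μ^(2)=-1; μ^(3)=-22

((0, 0, 2, 0); (1, 1, 1, 1); (0, 1, 0, 0))


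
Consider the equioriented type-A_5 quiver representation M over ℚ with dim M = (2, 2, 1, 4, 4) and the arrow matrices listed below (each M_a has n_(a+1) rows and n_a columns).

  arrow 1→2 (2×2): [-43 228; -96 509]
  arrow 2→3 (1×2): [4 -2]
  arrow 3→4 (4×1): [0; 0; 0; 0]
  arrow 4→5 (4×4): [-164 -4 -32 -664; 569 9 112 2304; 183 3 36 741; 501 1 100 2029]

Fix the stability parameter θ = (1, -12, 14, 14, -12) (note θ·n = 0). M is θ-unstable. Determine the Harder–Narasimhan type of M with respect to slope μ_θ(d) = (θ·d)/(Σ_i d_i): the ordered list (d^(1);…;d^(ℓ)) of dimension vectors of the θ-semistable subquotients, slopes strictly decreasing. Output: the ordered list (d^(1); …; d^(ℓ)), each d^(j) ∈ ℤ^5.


Via rank(M_{q-1}∘⋯∘M_p): M ≅ I[1,2], I[1,3], I[4,4]^2, I[4,5]^2, I[5,5]^2.
μ_θ-semistable layers: μ^(1)=14; μ^(2)=1; μ^(3)=-11/2; μ^(4)=-12

((0, 0, 1, 2, 0); (0, 0, 0, 2, 2); (2, 2, 0, 0, 0); (0, 0, 0, 0, 2))


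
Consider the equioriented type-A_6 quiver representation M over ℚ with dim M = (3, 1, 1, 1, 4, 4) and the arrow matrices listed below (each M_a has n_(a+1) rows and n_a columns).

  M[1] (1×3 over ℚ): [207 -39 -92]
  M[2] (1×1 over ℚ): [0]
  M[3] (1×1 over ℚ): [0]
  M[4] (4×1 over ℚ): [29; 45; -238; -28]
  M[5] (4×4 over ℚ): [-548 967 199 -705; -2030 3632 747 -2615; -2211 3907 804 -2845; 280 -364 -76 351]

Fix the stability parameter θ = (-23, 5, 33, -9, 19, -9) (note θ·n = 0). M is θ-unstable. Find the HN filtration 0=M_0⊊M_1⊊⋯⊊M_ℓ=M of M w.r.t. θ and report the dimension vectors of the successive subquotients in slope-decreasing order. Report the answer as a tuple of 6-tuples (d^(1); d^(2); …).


Barcode: M ≅ I[1,1]^2, I[1,2], I[3,3], I[4,6], I[5,6]^3. HN layers by μ_θ (4 steps, strictly decreasing):
  μ^(1)=33; μ^(2)=5; μ^(3)=-9; μ^(4)=-23

((0, 0, 1, 0, 0, 0); (0, 1, 0, 0, 4, 4); (0, 0, 0, 1, 0, 0); (3, 0, 0, 0, 0, 0))


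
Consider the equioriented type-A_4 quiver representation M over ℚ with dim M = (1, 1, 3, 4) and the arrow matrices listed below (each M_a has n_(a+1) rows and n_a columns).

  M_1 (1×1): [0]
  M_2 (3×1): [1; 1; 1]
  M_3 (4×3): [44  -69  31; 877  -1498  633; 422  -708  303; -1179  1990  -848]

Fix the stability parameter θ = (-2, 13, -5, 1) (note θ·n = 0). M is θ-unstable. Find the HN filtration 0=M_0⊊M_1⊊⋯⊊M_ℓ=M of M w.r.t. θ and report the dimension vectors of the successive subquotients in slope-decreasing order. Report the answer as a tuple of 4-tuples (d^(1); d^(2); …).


Barcode: M ≅ I[1,1], I[2,4], I[3,4]^2, I[4,4]. HN layers by μ_θ (4 steps, strictly decreasing):
  μ^(1)=3; μ^(2)=1; μ^(3)=-2; μ^(4)=-5

((0, 1, 1, 1); (0, 0, 0, 3); (1, 0, 0, 0); (0, 0, 2, 0))


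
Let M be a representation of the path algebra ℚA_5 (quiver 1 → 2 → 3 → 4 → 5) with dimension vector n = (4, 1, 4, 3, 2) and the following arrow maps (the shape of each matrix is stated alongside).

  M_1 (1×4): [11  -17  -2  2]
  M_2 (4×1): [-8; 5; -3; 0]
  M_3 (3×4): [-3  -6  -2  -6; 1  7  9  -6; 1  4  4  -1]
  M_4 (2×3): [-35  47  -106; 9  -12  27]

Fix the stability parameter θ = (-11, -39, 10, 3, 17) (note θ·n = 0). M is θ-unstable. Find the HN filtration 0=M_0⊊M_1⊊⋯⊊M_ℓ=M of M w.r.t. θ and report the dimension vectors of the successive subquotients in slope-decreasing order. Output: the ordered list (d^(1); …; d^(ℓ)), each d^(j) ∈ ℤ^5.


Interval decomposition of M: I[1,1]^3, I[1,3], I[3,4], I[3,5]^2.
HN type (ℓ=5): μ^(1)=17; μ^(2)=10; μ^(3)=13/2; μ^(4)=-11; μ^(5)=-25

((0, 0, 0, 0, 2); (0, 0, 1, 0, 0); (0, 0, 3, 3, 0); (3, 0, 0, 0, 0); (1, 1, 0, 0, 0))


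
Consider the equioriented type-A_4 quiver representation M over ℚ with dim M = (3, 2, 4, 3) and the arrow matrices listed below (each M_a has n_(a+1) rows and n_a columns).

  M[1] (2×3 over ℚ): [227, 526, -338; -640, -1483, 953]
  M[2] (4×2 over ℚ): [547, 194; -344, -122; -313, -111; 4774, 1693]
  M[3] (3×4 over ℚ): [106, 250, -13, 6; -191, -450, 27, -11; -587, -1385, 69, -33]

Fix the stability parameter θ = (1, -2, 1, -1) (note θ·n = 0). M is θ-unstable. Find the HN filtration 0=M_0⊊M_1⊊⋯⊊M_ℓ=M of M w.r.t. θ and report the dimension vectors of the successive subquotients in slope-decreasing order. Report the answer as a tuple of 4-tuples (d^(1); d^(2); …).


Interval decomposition of M: I[1,1], I[1,3], I[1,4], I[3,4]^2.
HN type (ℓ=3): μ^(1)=1; μ^(2)=0; μ^(3)=-1/2

((1, 0, 1, 0); (0, 0, 3, 3); (2, 2, 0, 0))


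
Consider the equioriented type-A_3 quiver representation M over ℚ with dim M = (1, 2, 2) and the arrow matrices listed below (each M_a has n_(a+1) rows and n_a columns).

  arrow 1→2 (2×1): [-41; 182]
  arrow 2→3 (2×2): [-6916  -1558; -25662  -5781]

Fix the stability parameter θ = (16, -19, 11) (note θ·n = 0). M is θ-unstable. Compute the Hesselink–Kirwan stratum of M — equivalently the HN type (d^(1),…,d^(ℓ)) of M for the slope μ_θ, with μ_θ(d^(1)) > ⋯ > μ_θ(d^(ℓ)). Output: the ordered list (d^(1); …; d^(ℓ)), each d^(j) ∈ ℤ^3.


Barcode: M ≅ I[1,2], I[2,3], I[3,3]. HN layers by μ_θ (3 steps, strictly decreasing):
  μ^(1)=11; μ^(2)=-3/2; μ^(3)=-19

((0, 0, 2); (1, 1, 0); (0, 1, 0))


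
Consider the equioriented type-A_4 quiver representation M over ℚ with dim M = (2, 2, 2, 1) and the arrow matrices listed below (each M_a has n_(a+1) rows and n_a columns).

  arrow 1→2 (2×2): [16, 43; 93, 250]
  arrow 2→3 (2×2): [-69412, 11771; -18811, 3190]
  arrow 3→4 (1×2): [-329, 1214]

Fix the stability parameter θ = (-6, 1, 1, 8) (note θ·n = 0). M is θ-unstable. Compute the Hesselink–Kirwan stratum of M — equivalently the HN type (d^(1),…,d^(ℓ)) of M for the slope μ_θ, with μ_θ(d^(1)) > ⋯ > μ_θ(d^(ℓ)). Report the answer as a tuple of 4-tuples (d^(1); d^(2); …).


Via rank(M_{q-1}∘⋯∘M_p): M ≅ I[1,3], I[1,4].
μ_θ-semistable layers: μ^(1)=8; μ^(2)=1; μ^(3)=-6

((0, 0, 0, 1); (0, 2, 2, 0); (2, 0, 0, 0))


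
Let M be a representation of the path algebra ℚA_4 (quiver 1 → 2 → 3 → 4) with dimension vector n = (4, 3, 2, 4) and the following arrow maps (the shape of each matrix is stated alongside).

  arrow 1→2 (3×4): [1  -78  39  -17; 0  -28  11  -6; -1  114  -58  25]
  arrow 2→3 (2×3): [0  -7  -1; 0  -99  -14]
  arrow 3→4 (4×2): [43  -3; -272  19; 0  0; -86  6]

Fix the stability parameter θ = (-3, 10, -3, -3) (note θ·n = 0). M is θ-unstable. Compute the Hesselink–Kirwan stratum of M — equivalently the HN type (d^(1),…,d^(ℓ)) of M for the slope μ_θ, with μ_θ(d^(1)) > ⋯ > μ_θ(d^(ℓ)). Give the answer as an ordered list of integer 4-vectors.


Interval decomposition of M: I[1,1], I[1,2], I[1,4]^2, I[4,4]^2.
HN type (ℓ=3): μ^(1)=10; μ^(2)=4/3; μ^(3)=-3

((0, 1, 0, 0); (0, 2, 2, 2); (4, 0, 0, 2))


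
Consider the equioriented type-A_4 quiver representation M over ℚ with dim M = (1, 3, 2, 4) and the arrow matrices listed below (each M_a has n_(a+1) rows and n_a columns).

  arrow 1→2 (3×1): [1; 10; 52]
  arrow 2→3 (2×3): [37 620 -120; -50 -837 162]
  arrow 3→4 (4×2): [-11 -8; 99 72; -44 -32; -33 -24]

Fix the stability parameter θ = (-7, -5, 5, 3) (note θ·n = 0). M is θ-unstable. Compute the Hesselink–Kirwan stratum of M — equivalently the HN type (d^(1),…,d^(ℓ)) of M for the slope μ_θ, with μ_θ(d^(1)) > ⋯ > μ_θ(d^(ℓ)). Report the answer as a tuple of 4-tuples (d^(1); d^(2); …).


Interval decomposition of M: I[1,4], I[2,2], I[2,3], I[4,4]^3.
HN type (ℓ=5): μ^(1)=5; μ^(2)=4; μ^(3)=3; μ^(4)=-5; μ^(5)=-7

((0, 0, 1, 0); (0, 0, 1, 1); (0, 0, 0, 3); (0, 3, 0, 0); (1, 0, 0, 0))


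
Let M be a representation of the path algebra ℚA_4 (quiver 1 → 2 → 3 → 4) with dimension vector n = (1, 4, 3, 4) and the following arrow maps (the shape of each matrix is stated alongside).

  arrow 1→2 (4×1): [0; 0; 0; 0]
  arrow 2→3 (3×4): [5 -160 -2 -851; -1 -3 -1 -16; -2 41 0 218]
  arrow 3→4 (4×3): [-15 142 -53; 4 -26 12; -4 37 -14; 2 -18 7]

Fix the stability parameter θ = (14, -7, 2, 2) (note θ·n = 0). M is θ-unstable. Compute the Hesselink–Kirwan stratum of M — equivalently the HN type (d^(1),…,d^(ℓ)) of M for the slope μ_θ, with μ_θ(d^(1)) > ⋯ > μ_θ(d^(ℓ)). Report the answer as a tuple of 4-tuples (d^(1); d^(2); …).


Via rank(M_{q-1}∘⋯∘M_p): M ≅ I[1,1], I[2,2], I[2,4]^3, I[4,4].
μ_θ-semistable layers: μ^(1)=14; μ^(2)=2; μ^(3)=-7

((1, 0, 0, 0); (0, 0, 3, 4); (0, 4, 0, 0))


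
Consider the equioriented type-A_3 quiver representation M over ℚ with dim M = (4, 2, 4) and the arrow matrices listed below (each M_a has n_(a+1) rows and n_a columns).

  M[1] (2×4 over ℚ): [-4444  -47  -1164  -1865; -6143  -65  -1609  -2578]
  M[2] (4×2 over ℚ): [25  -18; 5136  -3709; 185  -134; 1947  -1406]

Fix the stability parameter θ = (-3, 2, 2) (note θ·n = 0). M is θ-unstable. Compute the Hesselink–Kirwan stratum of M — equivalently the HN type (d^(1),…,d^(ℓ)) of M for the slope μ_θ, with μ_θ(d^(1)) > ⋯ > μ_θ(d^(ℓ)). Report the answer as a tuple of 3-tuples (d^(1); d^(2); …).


Interval decomposition of M: I[1,1]^2, I[1,3]^2, I[3,3]^2.
HN type (ℓ=2): μ^(1)=2; μ^(2)=-3

((0, 2, 4); (4, 0, 0))


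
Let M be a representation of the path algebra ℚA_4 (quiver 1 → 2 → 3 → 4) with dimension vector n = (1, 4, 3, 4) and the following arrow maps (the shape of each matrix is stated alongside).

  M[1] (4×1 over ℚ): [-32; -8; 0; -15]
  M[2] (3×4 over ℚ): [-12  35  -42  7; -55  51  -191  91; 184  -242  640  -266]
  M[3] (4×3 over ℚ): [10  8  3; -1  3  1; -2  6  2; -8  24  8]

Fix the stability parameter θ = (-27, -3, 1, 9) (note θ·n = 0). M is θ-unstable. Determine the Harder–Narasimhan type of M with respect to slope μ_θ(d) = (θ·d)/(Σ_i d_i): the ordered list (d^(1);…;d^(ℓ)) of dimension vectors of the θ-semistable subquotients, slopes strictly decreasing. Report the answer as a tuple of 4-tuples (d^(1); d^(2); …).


Interval decomposition of M: I[1,3], I[2,2], I[2,4]^2, I[4,4]^2.
HN type (ℓ=4): μ^(1)=9; μ^(2)=1; μ^(3)=-3; μ^(4)=-27

((0, 0, 0, 4); (0, 0, 3, 0); (0, 4, 0, 0); (1, 0, 0, 0))


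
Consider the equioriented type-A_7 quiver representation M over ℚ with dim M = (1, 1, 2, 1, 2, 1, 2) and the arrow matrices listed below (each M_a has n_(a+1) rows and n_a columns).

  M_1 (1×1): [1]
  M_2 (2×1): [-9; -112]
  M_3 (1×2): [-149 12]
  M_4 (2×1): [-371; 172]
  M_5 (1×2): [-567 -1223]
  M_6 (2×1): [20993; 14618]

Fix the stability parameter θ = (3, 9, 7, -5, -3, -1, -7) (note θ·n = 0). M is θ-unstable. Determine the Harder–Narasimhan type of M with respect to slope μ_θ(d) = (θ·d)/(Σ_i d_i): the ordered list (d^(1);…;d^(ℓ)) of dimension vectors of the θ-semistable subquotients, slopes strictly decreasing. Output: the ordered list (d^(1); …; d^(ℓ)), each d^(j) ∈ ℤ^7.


Barcode: M ≅ I[1,7], I[3,3], I[5,5], I[7,7]. HN layers by μ_θ (4 steps, strictly decreasing):
  μ^(1)=7; μ^(2)=3/7; μ^(3)=-3; μ^(4)=-7

((0, 0, 1, 0, 0, 0, 0); (1, 1, 1, 1, 1, 1, 1); (0, 0, 0, 0, 1, 0, 0); (0, 0, 0, 0, 0, 0, 1))


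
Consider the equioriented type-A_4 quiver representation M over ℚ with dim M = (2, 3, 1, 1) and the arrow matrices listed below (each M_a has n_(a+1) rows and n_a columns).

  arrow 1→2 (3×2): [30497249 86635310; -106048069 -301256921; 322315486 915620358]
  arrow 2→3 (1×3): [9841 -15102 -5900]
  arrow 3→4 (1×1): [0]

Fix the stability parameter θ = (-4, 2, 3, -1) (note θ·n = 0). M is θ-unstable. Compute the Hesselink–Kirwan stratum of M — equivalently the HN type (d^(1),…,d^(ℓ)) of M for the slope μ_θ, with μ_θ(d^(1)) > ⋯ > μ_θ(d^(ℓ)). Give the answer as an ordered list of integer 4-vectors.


Via rank(M_{q-1}∘⋯∘M_p): M ≅ I[1,2], I[1,3], I[2,2], I[4,4].
μ_θ-semistable layers: μ^(1)=3; μ^(2)=2; μ^(3)=-1; μ^(4)=-4

((0, 0, 1, 0); (0, 3, 0, 0); (0, 0, 0, 1); (2, 0, 0, 0))
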